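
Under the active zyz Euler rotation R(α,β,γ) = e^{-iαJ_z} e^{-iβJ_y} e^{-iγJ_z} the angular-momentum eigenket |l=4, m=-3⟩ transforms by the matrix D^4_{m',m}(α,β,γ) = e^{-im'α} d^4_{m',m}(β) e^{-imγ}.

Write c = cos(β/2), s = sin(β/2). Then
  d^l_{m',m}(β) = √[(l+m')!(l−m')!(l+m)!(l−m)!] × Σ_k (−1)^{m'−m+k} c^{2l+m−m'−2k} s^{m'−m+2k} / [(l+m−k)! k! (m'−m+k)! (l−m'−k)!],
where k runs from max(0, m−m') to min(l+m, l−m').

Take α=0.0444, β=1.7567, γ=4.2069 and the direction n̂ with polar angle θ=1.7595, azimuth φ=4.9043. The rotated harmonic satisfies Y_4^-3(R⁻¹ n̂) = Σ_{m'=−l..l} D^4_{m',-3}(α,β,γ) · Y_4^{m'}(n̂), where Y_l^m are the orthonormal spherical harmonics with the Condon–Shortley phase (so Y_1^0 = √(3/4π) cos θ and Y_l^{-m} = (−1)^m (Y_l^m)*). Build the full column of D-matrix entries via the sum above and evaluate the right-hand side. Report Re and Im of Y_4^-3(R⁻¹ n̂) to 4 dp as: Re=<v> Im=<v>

Re=-0.0875 Im=-0.1917

Need the full column D^4_{m',-3} for m'=−4..4 at α=0.0444, β=1.7567, γ=4.2069.
cos(β/2)=0.638422, sin(β/2)=0.769687
d^4_{-4,-3}: single k=1 term ⇒ +0.094105;  D = +0.091586+0.021631i
d^4_{-3,-3}: k∈[0..1] ⇒ +0.027597 -0.280784 = -0.253187;  D = -0.248748-0.047202i
d^4_{-2,-3}: k∈[0..1] ⇒ -0.124490 +0.542833 = +0.418343;  D = +0.414066+0.059673i
d^4_{-1,-3}: k∈[0..1] ⇒ +0.318379 -0.771269 = -0.452890;  D = -0.450684-0.044641i
d^4_{0,-3}: k∈[0..1] ⇒ -0.572196 +0.831681 = +0.259485;  D = +0.259102+0.014091i
d^4_{1,-3}: k∈[0..1] ⇒ +0.771269 -0.672619 = +0.098650;  D = +0.098645+0.000980i
d^4_{2,-3}: k∈[0..1] ⇒ -0.789002 +0.382269 = -0.406733;  D = -0.406492+0.014018i
d^4_{3,-3}: k∈[0..1] ⇒ +0.593194 -0.123172 = +0.470023;  D = +0.468562-0.037033i
d^4_{4,-3}: single k=0 term ⇒ -0.288968;  D = -0.286775+0.035531i
Y_4^{m'}(θ=1.7595,φ=4.9043) and Σ D·Y over m':
  (+0.0916+0.0216i)·(+0.2964-0.2861i)  (-0.2487-0.0472i)·(+0.1211+0.1866i)  (+0.4141+0.0597i)·(+0.2256-0.0911i)  (-0.4507-0.0446i)·(+0.0458+0.2356i)  (+0.2591+0.0141i)·(+0.2103+0.0000i)  (+0.0986+0.0010i)·(-0.0458+0.2356i)  (-0.4065+0.0140i)·(+0.2256+0.0911i)  (+0.4686-0.0370i)·(-0.1211+0.1866i)  (-0.2868+0.0355i)·(+0.2964+0.2861i)
Y_4^-3(R⁻¹ n̂) = -0.087524-0.191699i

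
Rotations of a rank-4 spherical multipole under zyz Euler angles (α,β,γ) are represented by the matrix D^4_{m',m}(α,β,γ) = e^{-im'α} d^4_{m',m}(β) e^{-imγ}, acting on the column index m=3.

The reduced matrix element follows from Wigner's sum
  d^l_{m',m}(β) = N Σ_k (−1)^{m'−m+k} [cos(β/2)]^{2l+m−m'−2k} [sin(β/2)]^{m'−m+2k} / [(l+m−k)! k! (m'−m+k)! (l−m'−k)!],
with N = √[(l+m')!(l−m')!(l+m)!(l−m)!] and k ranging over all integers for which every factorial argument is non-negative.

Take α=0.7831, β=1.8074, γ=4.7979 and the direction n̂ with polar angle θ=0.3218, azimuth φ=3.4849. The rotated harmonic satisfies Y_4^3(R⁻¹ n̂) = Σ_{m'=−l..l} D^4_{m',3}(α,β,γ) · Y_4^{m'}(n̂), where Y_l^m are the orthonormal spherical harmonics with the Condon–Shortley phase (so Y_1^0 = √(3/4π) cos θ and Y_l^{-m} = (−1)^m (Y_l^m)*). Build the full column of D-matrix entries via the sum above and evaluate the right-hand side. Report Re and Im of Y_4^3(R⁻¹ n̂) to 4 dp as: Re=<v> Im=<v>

Need the full column D^4_{m',3} for m'=−4..4 at α=0.7831, β=1.8074, γ=4.7979.
cos(β/2)=0.618707, sin(β/2)=0.785621
d^4_{-4,3}: single k=7 term ⇒ +0.323239;  D = +0.084886+0.311894i
d^4_{-3,3}: k∈[6..7] ⇒ +0.630012 -0.145113 = +0.484899;  D = +0.420329+0.241765i
d^4_{-2,3}: k∈[5..6] ⇒ +0.795624 -0.427605 = +0.368019;  D = +0.355543-0.095012i
d^4_{-1,3}: k∈[4..5] ⇒ +0.738437 -0.714366 = +0.024071;  D = +0.012097-0.020810i
d^4_{0,3}: k∈[3..4] ⇒ +0.520152 -0.838662 = -0.318509;  D = +0.080815+0.308086i
d^4_{1,3}: k∈[2..3] ⇒ +0.274795 -0.738437 = -0.463642;  D = +0.399761+0.234852i
d^4_{2,3}: k∈[1..2] ⇒ +0.102017 -0.493460 = -0.391443;  D = +0.379085-0.097579i
d^4_{3,3}: k∈[0..1] ⇒ +0.021472 -0.242346 = -0.220874;  D = +0.112755-0.189925i
d^4_{4,3}: single k=0 term ⇒ -0.077118;  D = -0.018880-0.074771i
Y_4^{m'}(θ=0.3218,φ=3.4849) and Σ D·Y over m':
  (+0.0849+0.3119i)·(+0.0009-0.0043i)  (+0.4203+0.2418i)·(-0.0193+0.0322i)  (+0.3555-0.0950i)·(+0.1372-0.1124i)  (+0.0121-0.0208i)·(-0.4411+0.1577i)  (+0.0808+0.3081i)·(+0.4601+0.0000i)  (+0.3998+0.2349i)·(+0.4411+0.1577i)  (+0.3791-0.0976i)·(+0.1372+0.1124i)  (+0.1128-0.1899i)·(+0.0193+0.0322i)  (-0.0189-0.0748i)·(+0.0009+0.0043i)
Y_4^3(R⁻¹ n̂) = +0.269581+0.304239i

Re=0.2696 Im=0.3042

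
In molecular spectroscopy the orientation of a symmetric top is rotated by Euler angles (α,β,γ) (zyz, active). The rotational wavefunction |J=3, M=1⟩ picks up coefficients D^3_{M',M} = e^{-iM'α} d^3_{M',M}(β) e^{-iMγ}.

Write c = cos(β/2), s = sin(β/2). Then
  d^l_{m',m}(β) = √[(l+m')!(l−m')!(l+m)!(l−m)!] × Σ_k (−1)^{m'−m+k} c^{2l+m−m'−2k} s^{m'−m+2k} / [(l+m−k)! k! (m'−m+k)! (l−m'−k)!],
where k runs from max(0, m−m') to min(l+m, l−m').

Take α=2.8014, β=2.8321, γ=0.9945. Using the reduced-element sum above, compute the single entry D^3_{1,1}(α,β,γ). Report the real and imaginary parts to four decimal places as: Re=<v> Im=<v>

Split into d^3_{1,1}(β=2.8321) × two z-phases.
c=cos(2.8321/2)=0.154129, s=sin(2.8321/2)=0.988051; N=√[24·2·24·2]=48.000000
k∈{0,1,2} keeps every argument non-negative
  k=0: (−1)^0·48.0000/(48)·0.1541^6·0.9881^0 = +0.000013
  k=1: (−1)^1·48.0000/(6)·0.1541^4·0.9881^2 = -0.004407
  k=2: (−1)^2·48.0000/(8)·0.1541^2·0.9881^4 = +0.135844
d^3_{1,1}(2.8321) = +0.000013 -0.004407 +0.135844 = +0.131450
Attach z-rotation phases: D = e^{-i(1)(2.8014)}·(+0.131450)·e^{-i(1)(0.9945)} = -0.104301+0.080002i

Re=-0.1043 Im=0.0800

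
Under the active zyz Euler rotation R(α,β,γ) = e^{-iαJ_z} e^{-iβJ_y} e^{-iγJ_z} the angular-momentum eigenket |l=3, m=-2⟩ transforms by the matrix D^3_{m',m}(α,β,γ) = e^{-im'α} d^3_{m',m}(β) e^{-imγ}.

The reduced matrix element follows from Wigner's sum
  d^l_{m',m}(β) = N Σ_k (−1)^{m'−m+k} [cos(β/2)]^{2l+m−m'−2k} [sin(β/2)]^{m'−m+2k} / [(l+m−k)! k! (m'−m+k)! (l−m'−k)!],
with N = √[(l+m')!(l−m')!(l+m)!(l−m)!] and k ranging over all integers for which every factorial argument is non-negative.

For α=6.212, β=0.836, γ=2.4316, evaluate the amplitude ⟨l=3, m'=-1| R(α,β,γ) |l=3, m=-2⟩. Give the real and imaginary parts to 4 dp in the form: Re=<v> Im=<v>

Split into d^3_{-1,-2}(β=0.836) × two z-phases.
c=cos(0.836/2)=0.913903, s=sin(0.836/2)=0.405933; N=√[2·24·1·120]=75.894664
The bounds max(0,m−m')=0 and min(l+m,l−m')=1 give 2 terms
  k=0: (−1)^1·75.8947/(24)·0.9139^5·0.4059^1 = -0.818379
  k=1: (−1)^2·75.8947/(12)·0.9139^3·0.4059^3 = +0.322920
d^3_{-1,-2}(0.836) = -0.818379 +0.322920 = -0.495459
Attach z-rotation phases: D = e^{-i(-1)(6.212)}·(-0.495459)·e^{-i(-2)(2.4316)} = -0.039410+0.493890i

Re=-0.0394 Im=0.4939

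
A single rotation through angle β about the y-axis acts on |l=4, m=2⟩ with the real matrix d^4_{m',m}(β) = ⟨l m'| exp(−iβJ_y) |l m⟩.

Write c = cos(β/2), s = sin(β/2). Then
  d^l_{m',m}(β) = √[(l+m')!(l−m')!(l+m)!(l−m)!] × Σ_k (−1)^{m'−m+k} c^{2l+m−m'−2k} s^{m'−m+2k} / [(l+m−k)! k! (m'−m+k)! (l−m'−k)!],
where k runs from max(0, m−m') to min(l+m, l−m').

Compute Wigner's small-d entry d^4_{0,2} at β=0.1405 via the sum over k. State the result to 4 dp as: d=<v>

d=0.0454

d^4_{0,2}(β=0.1405) via Wigner's sum:
c=cos(0.1405/2)=0.997533, s=sin(0.1405/2)=0.070192; N=√[24·24·720·2]=910.735966
k: max(0,(2)−(0))=2 … min(4+(2),4−(0))=4
  k=2: (−1)^0·910.7360/(96)·0.9975^6·0.0702^2 = +0.046054
  k=3: (−1)^1·910.7360/(36)·0.9975^4·0.0702^4 = -0.000608
  k=4: (−1)^2·910.7360/(96)·0.9975^2·0.0702^6 = +0.000001
d^4_{0,2}(0.1405) = +0.046054 -0.000608 +0.000001 = +0.045447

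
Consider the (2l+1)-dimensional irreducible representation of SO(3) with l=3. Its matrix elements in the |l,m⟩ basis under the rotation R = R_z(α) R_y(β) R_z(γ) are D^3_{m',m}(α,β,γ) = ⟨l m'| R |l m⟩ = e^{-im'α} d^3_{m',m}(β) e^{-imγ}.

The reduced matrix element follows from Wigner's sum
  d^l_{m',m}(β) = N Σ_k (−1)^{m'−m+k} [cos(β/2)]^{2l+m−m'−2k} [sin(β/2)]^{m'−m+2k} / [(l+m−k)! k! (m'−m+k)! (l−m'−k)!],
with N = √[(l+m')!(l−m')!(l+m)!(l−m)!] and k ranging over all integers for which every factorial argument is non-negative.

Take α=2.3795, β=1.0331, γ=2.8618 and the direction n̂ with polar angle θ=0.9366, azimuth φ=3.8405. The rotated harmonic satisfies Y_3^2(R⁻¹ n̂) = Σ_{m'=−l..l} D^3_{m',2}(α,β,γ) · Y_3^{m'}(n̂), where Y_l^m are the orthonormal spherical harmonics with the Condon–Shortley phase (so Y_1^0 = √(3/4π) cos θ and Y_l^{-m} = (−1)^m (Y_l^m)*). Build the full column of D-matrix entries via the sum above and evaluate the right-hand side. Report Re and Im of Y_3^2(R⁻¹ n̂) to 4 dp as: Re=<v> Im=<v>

Re=0.0128 Im=-0.3316

Need the full column D^3_{m',2} for m'=−3..3 at α=2.3795, β=1.0331, γ=2.8618.
cos(β/2)=0.869528, sin(β/2)=0.493883
d^3_{-3,2}: single k=5 term ⇒ +0.062586;  D = +0.009718+0.061827i
d^3_{-2,2}: k∈[4..5] ⇒ +0.224923 -0.014513 = +0.210411;  D = +0.119881-0.172920i
d^3_{-1,2}: k∈[3..4] ⇒ +0.500903 -0.080799 = +0.420104;  D = -0.411520+0.084494i
d^3_{0,2}: k∈[2..3] ⇒ +0.763737 -0.246391 = +0.517346;  D = +0.438438+0.274625i
d^3_{1,2}: k∈[1..2] ⇒ +0.776324 -0.500903 = +0.275420;  D = -0.067905-0.266918i
d^3_{2,2}: k∈[0..1] ⇒ +0.432217 -0.697193 = -0.264976;  D = +0.130043-0.230871i
d^3_{3,2}: single k=0 term ⇒ -0.601338;  D = -0.575233+0.175252i
Y_3^{m'}(θ=0.9366,φ=3.8405) and Σ D·Y over m':
  (+0.0097+0.0618i)·(+0.1095+0.1886i)  (+0.1199-0.1729i)·(+0.0676-0.3871i)  (-0.4115+0.0845i)·(-0.1506+0.1265i)  (+0.4384+0.2746i)·(-0.2752+0.0000i)  (-0.0679-0.2669i)·(+0.1506+0.1265i)  (+0.1300-0.2309i)·(+0.0676+0.3871i)  (-0.5752+0.1753i)·(-0.1095+0.1886i)
Y_3^2(R⁻¹ n̂) = +0.012827-0.331612i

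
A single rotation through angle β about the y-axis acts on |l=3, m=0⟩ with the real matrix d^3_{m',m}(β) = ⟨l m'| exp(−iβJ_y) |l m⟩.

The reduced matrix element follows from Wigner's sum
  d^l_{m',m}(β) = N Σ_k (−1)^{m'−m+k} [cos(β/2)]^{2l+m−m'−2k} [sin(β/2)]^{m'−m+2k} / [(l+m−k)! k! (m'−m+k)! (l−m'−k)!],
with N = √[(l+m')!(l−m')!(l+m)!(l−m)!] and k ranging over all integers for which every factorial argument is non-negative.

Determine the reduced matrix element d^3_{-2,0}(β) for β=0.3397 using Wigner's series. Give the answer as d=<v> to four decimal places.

d=0.1433

d^3_{-2,0}(β=0.3397) via Wigner's sum:
Half-angle: c=0.985610, s=0.169035. N=√(1·120·6·6)=65.726707
The bounds max(0,m−m')=2 and min(l+m,l−m')=3 give 2 terms
  k=2: (−1)^0·65.7267/(12)·0.9856^4·0.1690^2 = +0.147684
  k=3: (−1)^1·65.7267/(12)·0.9856^2·0.1690^4 = -0.004344
d^3_{-2,0}(0.3397) = +0.147684 -0.004344 = +0.143340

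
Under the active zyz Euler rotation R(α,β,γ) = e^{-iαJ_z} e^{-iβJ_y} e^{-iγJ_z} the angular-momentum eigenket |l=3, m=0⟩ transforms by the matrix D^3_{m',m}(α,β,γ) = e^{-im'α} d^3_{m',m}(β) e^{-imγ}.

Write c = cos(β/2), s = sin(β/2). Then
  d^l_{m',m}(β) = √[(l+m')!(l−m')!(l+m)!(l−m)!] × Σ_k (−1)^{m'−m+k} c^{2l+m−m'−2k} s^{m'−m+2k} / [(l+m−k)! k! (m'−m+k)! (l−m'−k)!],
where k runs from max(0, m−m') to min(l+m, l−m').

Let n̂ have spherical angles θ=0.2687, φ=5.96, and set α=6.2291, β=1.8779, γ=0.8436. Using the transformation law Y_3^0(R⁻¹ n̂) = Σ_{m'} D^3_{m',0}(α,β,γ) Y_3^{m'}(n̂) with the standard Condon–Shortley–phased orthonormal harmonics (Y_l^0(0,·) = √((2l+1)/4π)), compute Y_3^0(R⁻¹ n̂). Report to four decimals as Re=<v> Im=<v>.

Need the full column D^3_{m',0} for m'=−3..3 at α=6.2291, β=1.8779, γ=0.8436.
cos(β/2)=0.590636, sin(β/2)=0.806938
d^3_{-3,0}: single k=3 term ⇒ +0.484167;  D = +0.477807-0.078215i
d^3_{-2,0}: k∈[2..3] ⇒ +0.434030 -0.810142 = -0.376112;  D = -0.373914+0.040605i
d^3_{-1,0}: k∈[1..3] ⇒ +0.200923 -1.125102 +0.700023 = -0.224157;  D = -0.223829+0.012118i
d^3_{0,0}: k∈[0..3] ⇒ +0.042454 -0.713184 +1.331200 -0.276085 = +0.384385;  D = +0.384385+0.000000i
d^3_{1,0}: k∈[0..2] ⇒ -0.200923 +1.125102 -0.700023 = +0.224157;  D = +0.223829+0.012118i
d^3_{2,0}: k∈[0..1] ⇒ +0.434030 -0.810142 = -0.376112;  D = -0.373914-0.040605i
d^3_{3,0}: single k=0 term ⇒ -0.484167;  D = -0.477807-0.078215i
Y_3^{m'}(θ=0.2687,φ=5.96) and Σ D·Y over m':
  (+0.4778-0.0782i)·(+0.0044+0.0064i)  (-0.3739+0.0406i)·(+0.0554+0.0418i)  (-0.2238+0.0121i)·(+0.2968+0.0994i)  (+0.3844+0.0000i)·(+0.5928+0.0000i)  (+0.2238+0.0121i)·(-0.2968+0.0994i)  (-0.3739-0.0406i)·(+0.0554-0.0418i)  (-0.4778-0.0782i)·(-0.0044+0.0064i)
Y_3^0(R⁻¹ n̂) = +0.052979+0.000000i

Re=0.0530 Im=0.0000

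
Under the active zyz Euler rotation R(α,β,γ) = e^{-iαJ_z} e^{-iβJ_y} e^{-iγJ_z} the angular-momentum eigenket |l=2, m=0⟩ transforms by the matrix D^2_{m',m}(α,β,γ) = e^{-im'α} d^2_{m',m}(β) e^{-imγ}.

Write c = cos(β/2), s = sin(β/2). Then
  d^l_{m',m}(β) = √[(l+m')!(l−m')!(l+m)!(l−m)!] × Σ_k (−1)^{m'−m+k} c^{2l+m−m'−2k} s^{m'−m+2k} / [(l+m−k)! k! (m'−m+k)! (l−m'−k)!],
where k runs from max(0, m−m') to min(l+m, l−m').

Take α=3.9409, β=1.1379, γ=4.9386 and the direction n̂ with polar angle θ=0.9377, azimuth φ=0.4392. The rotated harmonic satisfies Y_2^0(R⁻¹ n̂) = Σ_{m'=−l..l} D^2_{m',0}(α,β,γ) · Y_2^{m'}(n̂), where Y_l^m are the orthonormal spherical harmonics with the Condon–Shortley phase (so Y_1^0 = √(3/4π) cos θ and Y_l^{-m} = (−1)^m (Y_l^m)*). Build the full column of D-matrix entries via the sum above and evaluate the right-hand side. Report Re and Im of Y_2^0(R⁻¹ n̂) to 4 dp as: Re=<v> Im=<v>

Need the full column D^2_{m',0} for m'=−2..2 at α=3.9409, β=1.1379, γ=4.9386.
cos(β/2)=0.842467, sin(β/2)=0.538748
d^2_{-2,0}: single k=2 term ⇒ +0.504606;  D = -0.014036+0.504411i
d^2_{-1,0}: k∈[1..2] ⇒ +0.789078 -0.322690 = +0.466388;  D = -0.325168-0.334341i
d^2_{0,0}: k∈[0..2] ⇒ +0.503746 -0.824018 +0.084245 = -0.236027;  D = -0.236027+0.000000i
d^2_{1,0}: k∈[0..1] ⇒ -0.789078 +0.322690 = -0.466388;  D = +0.325168-0.334341i
d^2_{2,0}: single k=0 term ⇒ +0.504606;  D = -0.014036-0.504411i
Y_2^{m'}(θ=0.9377,φ=0.4392) and Σ D·Y over m':
  (-0.0140+0.5044i)·(+0.1603-0.1932i)  (-0.3252-0.3343i)·(+0.3335-0.1567i)  (-0.2360+0.0000i)·(+0.0158+0.0000i)  (+0.3252-0.3343i)·(-0.3335-0.1567i)  (-0.0140-0.5044i)·(+0.1603+0.1932i)
Y_2^0(R⁻¹ n̂) = -0.134953+0.000000i

Re=-0.1350 Im=0.0000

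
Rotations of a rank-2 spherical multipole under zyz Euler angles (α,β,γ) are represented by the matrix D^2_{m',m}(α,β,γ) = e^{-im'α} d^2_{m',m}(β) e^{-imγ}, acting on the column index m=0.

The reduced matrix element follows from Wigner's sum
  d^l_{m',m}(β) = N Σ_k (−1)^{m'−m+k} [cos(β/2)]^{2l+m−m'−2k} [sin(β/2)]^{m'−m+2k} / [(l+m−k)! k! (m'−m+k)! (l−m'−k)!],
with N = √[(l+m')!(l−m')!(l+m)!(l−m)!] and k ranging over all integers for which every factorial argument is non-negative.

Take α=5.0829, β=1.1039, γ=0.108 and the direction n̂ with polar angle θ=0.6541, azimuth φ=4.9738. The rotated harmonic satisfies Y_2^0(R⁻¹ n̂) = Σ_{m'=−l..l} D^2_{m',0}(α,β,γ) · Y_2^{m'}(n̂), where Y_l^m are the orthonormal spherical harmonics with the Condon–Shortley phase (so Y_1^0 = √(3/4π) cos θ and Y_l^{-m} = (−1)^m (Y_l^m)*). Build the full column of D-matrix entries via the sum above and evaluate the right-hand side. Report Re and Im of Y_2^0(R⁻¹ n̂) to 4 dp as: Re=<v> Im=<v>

Need the full column D^2_{m',0} for m'=−2..2 at α=5.0829, β=1.1039, γ=0.108.
cos(β/2)=0.851504, sin(β/2)=0.524349
d^2_{-2,0}: single k=2 term ⇒ +0.488303;  D = -0.360259-0.329625i
d^2_{-1,0}: k∈[1..2] ⇒ +0.792967 -0.300693 = +0.492275;  D = +0.178249-0.458870i
d^2_{0,0}: k∈[0..2] ⇒ +0.525710 -0.797395 +0.075593 = -0.196092;  D = -0.196092+0.000000i
d^2_{1,0}: k∈[0..1] ⇒ -0.792967 +0.300693 = -0.492275;  D = -0.178249-0.458870i
d^2_{2,0}: single k=0 term ⇒ +0.488303;  D = -0.360259+0.329625i
Y_2^{m'}(θ=0.6541,φ=4.9738) and Σ D·Y over m':
  (-0.3603-0.3296i)·(-0.1239+0.0714i)  (+0.1782-0.4589i)·(+0.0964+0.3604i)  (-0.1961+0.0000i)·(+0.2805+0.0000i)  (-0.1782-0.4589i)·(-0.0964+0.3604i)  (-0.3603+0.3296i)·(-0.1239-0.0714i)
Y_2^0(R⁻¹ n̂) = +0.446425+0.000000i

Re=0.4464 Im=0.0000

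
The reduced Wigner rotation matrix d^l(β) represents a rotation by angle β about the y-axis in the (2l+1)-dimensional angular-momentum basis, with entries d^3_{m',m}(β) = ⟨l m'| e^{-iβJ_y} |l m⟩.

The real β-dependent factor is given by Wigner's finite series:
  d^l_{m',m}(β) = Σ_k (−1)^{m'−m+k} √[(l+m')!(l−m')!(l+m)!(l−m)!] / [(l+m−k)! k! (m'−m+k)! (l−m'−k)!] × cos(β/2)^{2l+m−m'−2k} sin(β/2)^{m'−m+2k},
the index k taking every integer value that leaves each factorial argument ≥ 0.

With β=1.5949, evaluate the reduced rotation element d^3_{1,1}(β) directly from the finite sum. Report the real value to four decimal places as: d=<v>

d^3_{1,1}(β=1.5949) via Wigner's sum:
c=cos(1.5949/2)=0.698534, s=sin(1.5949/2)=0.715577; N=√[24·2·24·2]=48.000000
k∈{0,1,2} keeps every argument non-negative
  k=0: (−1)^0·48.0000/(48)·0.6985^6·0.7156^0 = +0.116178
  k=1: (−1)^1·48.0000/(6)·0.6985^4·0.7156^2 = -0.975332
  k=2: (−1)^2·48.0000/(8)·0.6985^2·0.7156^4 = +0.767630
d^3_{1,1}(1.5949) = +0.116178 -0.975332 +0.767630 = -0.091524

d=-0.0915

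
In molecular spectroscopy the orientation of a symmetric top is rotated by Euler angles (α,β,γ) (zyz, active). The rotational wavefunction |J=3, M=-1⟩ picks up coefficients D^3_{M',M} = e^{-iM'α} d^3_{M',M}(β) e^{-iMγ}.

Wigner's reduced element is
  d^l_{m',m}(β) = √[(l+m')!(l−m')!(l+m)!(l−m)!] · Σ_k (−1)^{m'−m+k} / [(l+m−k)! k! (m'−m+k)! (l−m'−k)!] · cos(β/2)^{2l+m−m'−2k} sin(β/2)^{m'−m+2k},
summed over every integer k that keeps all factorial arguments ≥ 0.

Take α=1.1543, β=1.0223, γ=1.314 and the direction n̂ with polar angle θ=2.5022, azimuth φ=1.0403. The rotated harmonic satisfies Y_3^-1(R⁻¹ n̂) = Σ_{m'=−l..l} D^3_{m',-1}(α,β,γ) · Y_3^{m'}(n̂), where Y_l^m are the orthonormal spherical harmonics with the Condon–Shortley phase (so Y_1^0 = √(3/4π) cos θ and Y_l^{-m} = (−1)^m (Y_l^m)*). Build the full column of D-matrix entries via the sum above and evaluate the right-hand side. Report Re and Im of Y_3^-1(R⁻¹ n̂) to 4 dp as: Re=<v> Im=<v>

Re=-0.0581 Im=-0.3041

Need the full column D^3_{m',-1} for m'=−3..3 at α=1.1543, β=1.0223, γ=1.314.
cos(β/2)=0.872183, sin(β/2)=0.489181
d^3_{-3,-1}: single k=2 term ⇒ +0.536307;  D = +0.034574-0.535192i
d^3_{-2,-1}: k∈[1..2] ⇒ +0.780739 -0.491202 = +0.289538;  D = -0.256684-0.133961i
d^3_{-1,-1}: k∈[0..2] ⇒ +0.440194 -1.107791 +0.261362 = -0.406235;  D = +0.317583-0.253313i
d^3_{0,-1}: k∈[0..2] ⇒ -0.855257 +0.807127 -0.084634 = -0.132764;  D = -0.033720-0.128411i
d^3_{1,-1}: k∈[0..2] ⇒ +0.830843 -0.348483 +0.013703 = +0.496063;  D = +0.489751+0.078885i
d^3_{2,-1}: k∈[0..1] ⇒ -0.491202 +0.077260 = -0.413942;  D = -0.225531+0.347107i
d^3_{3,-1}: single k=0 term ⇒ +0.168709;  D = -0.092189-0.141294i
Y_3^{m'}(θ=2.5022,φ=1.0403) and Σ D·Y over m':
  (+0.0346-0.5352i)·(-0.0886-0.0018i)  (-0.2567-0.1340i)·(+0.1425+0.2549i)  (+0.3176-0.2533i)·(+0.2166-0.3692i)  (-0.0337-0.1284i)·(-0.0658+0.0000i)  (+0.4898+0.0789i)·(-0.2166-0.3692i)  (-0.2255+0.3471i)·(+0.1425-0.2549i)  (-0.0922-0.1413i)·(+0.0886-0.0018i)
Y_3^-1(R⁻¹ n̂) = -0.058052-0.304136i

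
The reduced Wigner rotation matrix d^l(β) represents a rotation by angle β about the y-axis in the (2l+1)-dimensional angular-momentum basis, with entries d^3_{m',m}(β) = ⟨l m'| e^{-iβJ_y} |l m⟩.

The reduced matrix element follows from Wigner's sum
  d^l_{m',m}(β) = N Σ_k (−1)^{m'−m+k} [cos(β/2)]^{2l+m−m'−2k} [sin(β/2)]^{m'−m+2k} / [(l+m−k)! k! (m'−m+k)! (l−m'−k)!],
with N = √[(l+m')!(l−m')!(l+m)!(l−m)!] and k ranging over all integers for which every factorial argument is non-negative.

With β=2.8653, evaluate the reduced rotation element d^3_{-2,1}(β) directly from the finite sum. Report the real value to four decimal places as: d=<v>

d^3_{-2,1}(β=2.8653) via Wigner's sum:
With c≡cos(β/2)=0.137707 and s≡sin(β/2)=0.990473, N=[1·120·24·2]^{1/2}=75.894664
Admissible k: 3..4 (factorial args all ≥0)
  k=3: (−1)^0·75.8947/(12)·0.1377^3·0.9905^3 = +0.016048
  k=4: (−1)^1·75.8947/(24)·0.1377^1·0.9905^5 = -0.415117
d^3_{-2,1}(2.8653) = +0.016048 -0.415117 = -0.399068

d=-0.3991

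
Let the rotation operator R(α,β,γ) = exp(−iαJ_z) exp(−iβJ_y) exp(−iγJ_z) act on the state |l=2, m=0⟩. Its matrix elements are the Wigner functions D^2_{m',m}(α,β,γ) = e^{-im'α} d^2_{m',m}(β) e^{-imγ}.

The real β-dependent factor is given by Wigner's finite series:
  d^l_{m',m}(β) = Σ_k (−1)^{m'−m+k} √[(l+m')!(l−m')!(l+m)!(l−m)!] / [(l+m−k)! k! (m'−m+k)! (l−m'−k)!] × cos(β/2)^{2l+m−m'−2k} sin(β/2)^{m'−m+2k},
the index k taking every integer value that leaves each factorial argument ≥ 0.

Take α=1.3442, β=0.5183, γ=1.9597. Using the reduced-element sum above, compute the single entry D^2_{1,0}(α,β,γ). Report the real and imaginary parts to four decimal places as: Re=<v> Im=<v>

Re=-0.1184 Im=0.5136

Split into d^2_{1,0}(β=0.5183) × two z-phases.
With c≡cos(β/2)=0.966608 and s≡sin(β/2)=0.256259, N=[6·1·2·2]^{1/2}=4.898979
The bounds max(0,m−m')=0 and min(l+m,l−m')=1 give 2 terms
  k=0: (−1)^1·4.8990/(2)·0.9666^3·0.2563^1 = -0.566900
  k=1: (−1)^2·4.8990/(2)·0.9666^1·0.2563^3 = +0.039844
d^2_{1,0}(0.5183) = -0.566900 +0.039844 = -0.527056
Attach z-rotation phases: D = e^{-i(1)(1.3442)}·(-0.527056)·e^{-i(0)(1.9597)} = -0.118409+0.513582i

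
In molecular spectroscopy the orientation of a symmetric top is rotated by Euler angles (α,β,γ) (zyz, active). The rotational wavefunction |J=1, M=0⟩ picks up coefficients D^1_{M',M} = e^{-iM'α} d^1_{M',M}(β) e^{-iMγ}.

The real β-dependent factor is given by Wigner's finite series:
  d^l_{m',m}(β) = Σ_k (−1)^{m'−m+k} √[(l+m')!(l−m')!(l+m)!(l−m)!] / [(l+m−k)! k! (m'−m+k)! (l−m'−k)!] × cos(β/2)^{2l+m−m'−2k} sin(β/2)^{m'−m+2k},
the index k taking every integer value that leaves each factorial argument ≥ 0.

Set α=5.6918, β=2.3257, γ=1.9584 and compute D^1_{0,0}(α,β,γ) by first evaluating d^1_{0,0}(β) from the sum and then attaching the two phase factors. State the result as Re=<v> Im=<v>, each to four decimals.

D^1_{0,0}(5.6918,2.3257,1.9584) = e^{-i·0·5.6918}·d^1_{0,0}(2.3257)·e^{-i·0·1.9584}. Compute d first:
Half-angle: c=0.396725, s=0.917938. N=√(1·1·1·1)=1.000000
Admissible k: 0..1 (factorial args all ≥0)
  k=0: (−1)^0·1.0000/(1)·0.3967^2·0.9179^0 = +0.157391
  k=1: (−1)^1·1.0000/(1)·0.3967^0·0.9179^2 = -0.842609
d^1_{0,0}(2.3257) = +0.157391 -0.842609 = -0.685219
Attach z-rotation phases: D = e^{-i(0)(5.6918)}·(-0.685219)·e^{-i(0)(1.9584)} = -0.685219+0.000000i

Re=-0.6852 Im=0.0000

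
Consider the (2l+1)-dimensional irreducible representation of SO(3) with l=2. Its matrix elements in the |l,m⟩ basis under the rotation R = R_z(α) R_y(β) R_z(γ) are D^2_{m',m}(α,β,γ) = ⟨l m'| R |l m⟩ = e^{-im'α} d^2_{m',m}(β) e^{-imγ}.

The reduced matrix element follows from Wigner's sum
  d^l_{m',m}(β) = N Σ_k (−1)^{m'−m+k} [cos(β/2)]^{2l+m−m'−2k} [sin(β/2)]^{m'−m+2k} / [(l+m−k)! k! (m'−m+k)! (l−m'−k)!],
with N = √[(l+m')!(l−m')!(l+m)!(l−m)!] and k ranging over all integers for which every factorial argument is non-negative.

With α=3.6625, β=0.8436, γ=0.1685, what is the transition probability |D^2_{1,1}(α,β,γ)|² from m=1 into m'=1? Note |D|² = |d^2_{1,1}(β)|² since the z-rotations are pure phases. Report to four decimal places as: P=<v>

P=0.0753

D^2_{1,1}(3.6625,0.8436,0.1685) = e^{-i·1·3.6625}·d^2_{1,1}(0.8436)·e^{-i·1·0.1685}. Compute d first:
Half-angle: c=0.912353, s=0.409403. N=√(6·1·6·1)=6.000000
k∈{0,1} keeps every argument non-negative
  k=0: (−1)^0·6.0000/(6)·0.9124^4·0.4094^0 = +0.692871
  k=1: (−1)^1·6.0000/(2)·0.9124^2·0.4094^2 = -0.418553
d^2_{1,1}(0.8436) = +0.692871 -0.418553 = +0.274318
|D^2_{1,1}|² = |d^2_{1,1}(β)|² = (+0.274318)² = 0.075251 (the z-rotation phases have unit modulus)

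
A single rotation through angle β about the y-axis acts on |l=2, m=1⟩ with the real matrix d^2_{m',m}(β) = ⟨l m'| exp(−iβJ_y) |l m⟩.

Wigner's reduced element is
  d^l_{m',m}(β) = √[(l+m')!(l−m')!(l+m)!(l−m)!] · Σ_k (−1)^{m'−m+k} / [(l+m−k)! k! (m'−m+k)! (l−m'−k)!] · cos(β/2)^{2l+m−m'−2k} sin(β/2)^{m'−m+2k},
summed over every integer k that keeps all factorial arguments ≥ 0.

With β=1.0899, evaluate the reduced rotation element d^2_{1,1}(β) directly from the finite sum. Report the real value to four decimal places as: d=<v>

d=-0.0547

d^2_{1,1}(β=1.0899) via Wigner's sum:
c=cos(1.0899/2)=0.855153, s=sin(1.0899/2)=0.518375; N=√[6·1·6·1]=6.000000
k: max(0,(1)−(1))=0 … min(2+(1),2−(1))=1
  k=0: (−1)^0·6.0000/(6)·0.8552^4·0.5184^0 = +0.534781
  k=1: (−1)^1·6.0000/(2)·0.8552^2·0.5184^2 = -0.589519
d^2_{1,1}(1.0899) = +0.534781 -0.589519 = -0.054738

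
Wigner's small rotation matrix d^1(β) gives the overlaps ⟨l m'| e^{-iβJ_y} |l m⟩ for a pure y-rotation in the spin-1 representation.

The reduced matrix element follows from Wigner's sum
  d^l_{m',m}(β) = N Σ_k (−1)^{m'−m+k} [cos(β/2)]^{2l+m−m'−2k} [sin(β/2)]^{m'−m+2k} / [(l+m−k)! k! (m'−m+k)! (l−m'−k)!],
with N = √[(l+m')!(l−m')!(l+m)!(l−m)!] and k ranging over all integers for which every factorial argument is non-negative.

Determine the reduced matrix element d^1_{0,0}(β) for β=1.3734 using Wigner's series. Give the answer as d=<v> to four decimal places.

d=0.1961

d^1_{0,0}(β=1.3734) via Wigner's sum:
With c≡cos(β/2)=0.773342 and s≡sin(β/2)=0.633989, N=[1·1·1·1]^{1/2}=1.000000
k: max(0,(0)−(0))=0 … min(1+(0),1−(0))=1
  k=0: (−1)^0·1.0000/(1)·0.7733^2·0.6340^0 = +0.598058
  k=1: (−1)^1·1.0000/(1)·0.7733^0·0.6340^2 = -0.401942
d^1_{0,0}(1.3734) = +0.598058 -0.401942 = +0.196117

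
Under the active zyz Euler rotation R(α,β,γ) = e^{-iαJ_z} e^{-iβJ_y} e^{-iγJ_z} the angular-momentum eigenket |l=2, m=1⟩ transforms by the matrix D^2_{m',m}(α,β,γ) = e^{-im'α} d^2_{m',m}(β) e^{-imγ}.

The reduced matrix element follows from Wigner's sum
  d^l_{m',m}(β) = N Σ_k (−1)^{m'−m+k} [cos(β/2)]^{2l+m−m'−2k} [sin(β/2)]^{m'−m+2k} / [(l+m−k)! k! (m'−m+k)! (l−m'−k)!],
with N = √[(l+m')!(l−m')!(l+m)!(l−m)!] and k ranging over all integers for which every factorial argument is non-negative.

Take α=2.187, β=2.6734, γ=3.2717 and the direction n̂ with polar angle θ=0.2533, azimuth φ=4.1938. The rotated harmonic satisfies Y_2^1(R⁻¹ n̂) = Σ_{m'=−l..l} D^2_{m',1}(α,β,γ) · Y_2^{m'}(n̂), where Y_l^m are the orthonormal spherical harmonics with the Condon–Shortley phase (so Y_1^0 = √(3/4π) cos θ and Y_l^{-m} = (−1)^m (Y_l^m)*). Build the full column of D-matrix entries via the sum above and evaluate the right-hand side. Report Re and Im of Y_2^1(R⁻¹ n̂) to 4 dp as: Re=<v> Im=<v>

Re=0.2184 Im=-0.1899

Need the full column D^2_{m',1} for m'=−2..2 at α=2.187, β=2.6734, γ=3.2717.
cos(β/2)=0.231964, sin(β/2)=0.972724
d^2_{-2,1}: single k=3 term ⇒ +0.426992;  D = +0.192806+0.380983i
d^2_{-1,1}: k∈[2..3] ⇒ +0.152736 -0.895281 = -0.742544;  D = -0.346900+0.656530i
d^2_{0,1}: k∈[1..2] ⇒ +0.029739 -0.522957 = -0.493218;  D = +0.489049-0.063990i
d^2_{1,1}: k∈[0..1] ⇒ +0.002895 -0.152736 = -0.149841;  D = -0.101732-0.110013i
d^2_{2,1}: single k=0 term ⇒ -0.024282;  D = -0.005021+0.023757i
Y_2^{m'}(θ=0.2533,φ=4.1938) and Σ D·Y over m':
  (+0.1928+0.3810i)·(-0.0123-0.0209i)  (-0.3469+0.6565i)·(-0.0929+0.1628i)  (+0.4890-0.0640i)·(+0.5714+0.0000i)  (-0.1017-0.1100i)·(+0.0929+0.1628i)  (-0.0050+0.0238i)·(-0.0123+0.0209i)
Y_2^1(R⁻¹ n̂) = +0.218381-0.189926i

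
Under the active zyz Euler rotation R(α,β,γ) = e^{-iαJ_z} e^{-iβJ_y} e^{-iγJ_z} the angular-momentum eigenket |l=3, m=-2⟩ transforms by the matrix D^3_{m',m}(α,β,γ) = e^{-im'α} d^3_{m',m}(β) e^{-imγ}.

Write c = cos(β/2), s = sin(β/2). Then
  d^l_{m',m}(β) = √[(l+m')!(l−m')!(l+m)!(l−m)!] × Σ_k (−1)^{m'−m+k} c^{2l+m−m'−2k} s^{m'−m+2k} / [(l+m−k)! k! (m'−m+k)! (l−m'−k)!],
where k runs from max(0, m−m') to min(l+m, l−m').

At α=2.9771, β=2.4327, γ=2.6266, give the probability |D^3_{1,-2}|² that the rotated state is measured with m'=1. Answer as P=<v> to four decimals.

P=0.3343

First d^3_{1,-2}(β=2.4327), then the phase factors e^{-i(1)α} and e^{-i(-2)γ}:
c=cos(2.4327/2)=0.347071, s=sin(2.4327/2)=0.937839; N=√[24·2·1·120]=75.894664
The bounds max(0,m−m')=0 and min(l+m,l−m')=1 give 2 terms
  k=0: (−1)^3·75.8947/(12)·0.3471^3·0.9378^3 = -0.218107
  k=1: (−1)^4·75.8947/(24)·0.3471^1·0.9378^5 = +0.796268
d^3_{1,-2}(2.4327) = -0.218107 +0.796268 = +0.578161
|D^3_{1,-2}|² = |d^3_{1,-2}(β)|² = (+0.578161)² = 0.334270 (the z-rotation phases have unit modulus)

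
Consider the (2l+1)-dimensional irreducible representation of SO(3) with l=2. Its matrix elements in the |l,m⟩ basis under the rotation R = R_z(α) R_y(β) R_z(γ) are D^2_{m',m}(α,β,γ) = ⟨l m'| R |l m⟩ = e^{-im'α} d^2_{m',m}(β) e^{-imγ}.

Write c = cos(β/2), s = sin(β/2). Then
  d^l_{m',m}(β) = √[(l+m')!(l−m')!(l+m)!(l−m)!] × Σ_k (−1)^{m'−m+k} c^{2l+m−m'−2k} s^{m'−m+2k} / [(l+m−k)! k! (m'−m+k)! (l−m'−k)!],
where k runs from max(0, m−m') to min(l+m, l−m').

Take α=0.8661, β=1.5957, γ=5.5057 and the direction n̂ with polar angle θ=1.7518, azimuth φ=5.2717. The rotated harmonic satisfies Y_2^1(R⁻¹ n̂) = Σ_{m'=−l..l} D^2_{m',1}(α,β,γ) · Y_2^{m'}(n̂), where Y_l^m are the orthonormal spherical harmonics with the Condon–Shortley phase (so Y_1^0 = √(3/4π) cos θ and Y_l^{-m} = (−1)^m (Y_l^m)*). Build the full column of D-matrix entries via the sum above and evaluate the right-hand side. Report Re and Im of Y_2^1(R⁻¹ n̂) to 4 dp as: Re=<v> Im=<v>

Re=0.1788 Im=-0.1213

Need the full column D^2_{m',1} for m'=−2..2 at α=0.8661, β=1.5957, γ=5.5057.
cos(β/2)=0.698247, sin(β/2)=0.715857
d^2_{-2,1}: single k=3 term ⇒ +0.512292;  D = -0.413369+0.302603i
d^2_{-1,1}: k∈[2..3] ⇒ +0.749535 -0.262606 = +0.486929;  D = -0.035412+0.485640i
d^2_{0,1}: k∈[1..2] ⇒ +0.596939 -0.627427 = -0.030488;  D = -0.021728-0.021387i
d^2_{1,1}: k∈[0..1] ⇒ +0.237704 -0.749535 = -0.511830;  D = -0.509822+0.045296i
d^2_{2,1}: single k=0 term ⇒ -0.487398;  D = -0.281639+0.397790i
Y_2^{m'}(θ=1.7518,φ=5.2717) and Σ D·Y over m':
  (-0.4134+0.3026i)·(-0.1633+0.3362i)  (-0.0354+0.4856i)·(-0.0726-0.1160i)  (-0.0217-0.0214i)·(-0.2847+0.0000i)  (-0.5098+0.0453i)·(+0.0726-0.1160i)  (-0.2816+0.3978i)·(-0.1633-0.3362i)
Y_2^1(R⁻¹ n̂) = +0.178813-0.121314i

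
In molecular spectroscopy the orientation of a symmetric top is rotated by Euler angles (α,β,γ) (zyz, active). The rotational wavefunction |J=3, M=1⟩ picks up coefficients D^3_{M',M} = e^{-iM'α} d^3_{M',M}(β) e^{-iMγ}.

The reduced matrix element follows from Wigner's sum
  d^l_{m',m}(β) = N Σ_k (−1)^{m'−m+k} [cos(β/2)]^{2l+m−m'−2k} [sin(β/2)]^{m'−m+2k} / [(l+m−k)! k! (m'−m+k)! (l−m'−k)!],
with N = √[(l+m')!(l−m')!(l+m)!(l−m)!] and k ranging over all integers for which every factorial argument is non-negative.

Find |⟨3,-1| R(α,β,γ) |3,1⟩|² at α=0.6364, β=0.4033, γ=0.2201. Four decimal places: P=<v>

P=0.0439

D^3_{-1,1}(0.6364,0.4033,0.2201) = e^{-i·-1·0.6364}·d^3_{-1,1}(0.4033)·e^{-i·1·0.2201}. Compute d first:
With c≡cos(β/2)=0.979737 and s≡sin(β/2)=0.200286, N=[2·24·24·2]^{1/2}=48.000000
k∈{2,3,4} keeps every argument non-negative
  k=2: (−1)^0·48.0000/(8)·0.9797^4·0.2003^2 = +0.221764
  k=3: (−1)^1·48.0000/(6)·0.9797^2·0.2003^4 = -0.012357
  k=4: (−1)^2·48.0000/(48)·0.9797^0·0.2003^6 = +0.000065
d^3_{-1,1}(0.4033) = +0.221764 -0.012357 +0.000065 = +0.209472
|D^3_{-1,1}|² = |d^3_{-1,1}(β)|² = (+0.209472)² = 0.043879 (the z-rotation phases have unit modulus)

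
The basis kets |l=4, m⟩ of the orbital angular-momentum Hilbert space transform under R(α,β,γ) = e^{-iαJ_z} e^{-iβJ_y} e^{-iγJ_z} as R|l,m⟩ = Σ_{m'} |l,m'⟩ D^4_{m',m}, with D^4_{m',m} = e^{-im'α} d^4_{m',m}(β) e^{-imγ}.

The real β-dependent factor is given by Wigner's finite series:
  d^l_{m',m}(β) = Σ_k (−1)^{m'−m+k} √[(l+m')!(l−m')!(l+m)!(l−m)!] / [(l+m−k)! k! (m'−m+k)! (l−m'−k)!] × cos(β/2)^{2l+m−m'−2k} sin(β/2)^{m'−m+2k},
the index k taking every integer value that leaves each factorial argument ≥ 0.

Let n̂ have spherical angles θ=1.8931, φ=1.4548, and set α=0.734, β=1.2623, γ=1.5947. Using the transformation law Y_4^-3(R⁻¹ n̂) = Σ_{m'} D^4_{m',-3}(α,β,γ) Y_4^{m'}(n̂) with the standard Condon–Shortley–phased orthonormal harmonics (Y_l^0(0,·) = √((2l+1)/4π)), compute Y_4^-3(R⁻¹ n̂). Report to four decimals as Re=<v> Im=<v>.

Need the full column D^4_{m',-3} for m'=−4..4 at α=0.734, β=1.2623, γ=1.5947.
cos(β/2)=0.807349, sin(β/2)=0.590074
d^4_{-4,-3}: single k=1 term ⇒ +0.373149;  D = +0.049809+0.369810i
d^4_{-3,-3}: k∈[0..1] ⇒ +0.180506 -0.674963 = -0.494456;  D = -0.377251-0.319638i
d^4_{-2,-3}: k∈[0..1] ⇒ -0.493630 +0.791064 = +0.297434;  D = +0.297291-0.009244i
d^4_{-1,-3}: k∈[0..1] ⇒ +0.765336 -0.681381 = +0.083955;  D = +0.060559-0.058147i
d^4_{0,-3}: k∈[0..1] ⇒ -0.833855 +0.445430 = -0.388425;  D = -0.027830+0.387426i
d^4_{1,-3}: k∈[0..1] ⇒ +0.681381 -0.218389 = +0.462992;  D = -0.284705-0.365109i
d^4_{2,-3}: k∈[0..1] ⇒ -0.422572 +0.075243 = -0.347329;  D = +0.342054+0.060304i
d^4_{3,-3}: k∈[0..1] ⇒ +0.192601 -0.014698 = +0.177903;  D = -0.150777+0.094423i
d^4_{4,-3}: single k=0 term ⇒ -0.056879;  D = +0.015571-0.054706i
Y_4^{m'}(θ=1.8931,φ=1.4548) and Σ D·Y over m':
  (+0.0498+0.3698i)·(+0.3203+0.1603i)  (-0.3773-0.3196i)·(+0.1154-0.3180i)  (+0.2973-0.0092i)·(+0.0872+0.0206i)  (+0.0606-0.0581i)·(+0.0378-0.3244i)  (-0.0278+0.3874i)·(+0.0362+0.0000i)  (-0.2847-0.3651i)·(-0.0378-0.3244i)  (+0.3421+0.0603i)·(+0.0872-0.0206i)  (-0.1508+0.0944i)·(-0.1154-0.3180i)  (+0.0156-0.0547i)·(+0.3203-0.1603i)
Y_4^-3(R⁻¹ n̂) = -0.212943+0.328461i

Re=-0.2129 Im=0.3285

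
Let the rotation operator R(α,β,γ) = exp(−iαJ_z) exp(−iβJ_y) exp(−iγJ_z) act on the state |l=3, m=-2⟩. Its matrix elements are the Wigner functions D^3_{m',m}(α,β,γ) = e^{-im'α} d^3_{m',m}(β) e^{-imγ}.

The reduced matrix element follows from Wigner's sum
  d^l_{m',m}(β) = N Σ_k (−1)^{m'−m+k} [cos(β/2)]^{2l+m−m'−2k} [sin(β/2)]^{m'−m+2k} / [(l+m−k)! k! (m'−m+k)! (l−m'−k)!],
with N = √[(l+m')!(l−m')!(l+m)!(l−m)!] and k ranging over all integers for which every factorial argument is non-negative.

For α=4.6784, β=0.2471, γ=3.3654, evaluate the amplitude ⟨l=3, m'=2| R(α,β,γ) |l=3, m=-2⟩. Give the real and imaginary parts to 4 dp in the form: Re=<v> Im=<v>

Re=-0.0010 Im=-0.0006

First d^3_{2,-2}(β=0.2471), then the phase factors e^{-i(2)α} and e^{-i(-2)γ}:
c=cos(0.2471/2)=0.992377, s=sin(0.2471/2)=0.123236; N=√[120·1·1·120]=120.000000
The bounds max(0,m−m')=0 and min(l+m,l−m')=1 give 2 terms
  k=0: (−1)^4·120.0000/(24)·0.9924^2·0.1232^4 = +0.001136
  k=1: (−1)^5·120.0000/(120)·0.9924^0·0.1232^6 = -0.000004
d^3_{2,-2}(0.2471) = +0.001136 -0.000004 = +0.001132
Phases: e^{-i·(2)·4.6784}=-0.997690-0.067926i, e^{-i·(-2)·3.3654}=+0.901482+0.432816i ⇒ D=-0.000985-0.000558i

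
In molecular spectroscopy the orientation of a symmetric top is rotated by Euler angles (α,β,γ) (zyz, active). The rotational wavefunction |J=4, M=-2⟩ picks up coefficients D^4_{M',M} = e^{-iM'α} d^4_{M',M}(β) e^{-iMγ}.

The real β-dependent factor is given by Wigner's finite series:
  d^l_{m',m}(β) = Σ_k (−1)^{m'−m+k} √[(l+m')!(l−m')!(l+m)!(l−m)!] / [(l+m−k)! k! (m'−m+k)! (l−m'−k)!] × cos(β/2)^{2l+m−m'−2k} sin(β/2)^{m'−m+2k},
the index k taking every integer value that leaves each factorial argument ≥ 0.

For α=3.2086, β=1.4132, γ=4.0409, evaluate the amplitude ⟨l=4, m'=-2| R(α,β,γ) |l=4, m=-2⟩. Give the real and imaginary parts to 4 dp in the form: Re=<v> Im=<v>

Re=-0.0087 Im=0.0231

D^4_{-2,-2}(3.2086,1.4132,4.0409) = e^{-i·-2·3.2086}·d^4_{-2,-2}(1.4132)·e^{-i·-2·4.0409}. Compute d first:
c=cos(1.4132/2)=0.760574, s=sin(1.4132/2)=0.649252; N=√[2·720·2·720]=1440.000000
The bounds max(0,m−m')=0 and min(l+m,l−m')=2 give 3 terms
  k=0: (−1)^0·1440.0000/(1440)·0.7606^8·0.6493^0 = +0.111977
  k=1: (−1)^1·1440.0000/(120)·0.7606^6·0.6493^2 = -0.979163
  k=2: (−1)^2·1440.0000/(96)·0.7606^4·0.6493^4 = +0.891884
d^4_{-2,-2}(1.4132) = +0.111977 -0.979163 +0.891884 = +0.024698
Phases: e^{-i·(-2)·3.2086}=+0.991033+0.133614i, e^{-i·(-2)·4.0409}=-0.225853+0.974161i ⇒ D=-0.008743+0.023099i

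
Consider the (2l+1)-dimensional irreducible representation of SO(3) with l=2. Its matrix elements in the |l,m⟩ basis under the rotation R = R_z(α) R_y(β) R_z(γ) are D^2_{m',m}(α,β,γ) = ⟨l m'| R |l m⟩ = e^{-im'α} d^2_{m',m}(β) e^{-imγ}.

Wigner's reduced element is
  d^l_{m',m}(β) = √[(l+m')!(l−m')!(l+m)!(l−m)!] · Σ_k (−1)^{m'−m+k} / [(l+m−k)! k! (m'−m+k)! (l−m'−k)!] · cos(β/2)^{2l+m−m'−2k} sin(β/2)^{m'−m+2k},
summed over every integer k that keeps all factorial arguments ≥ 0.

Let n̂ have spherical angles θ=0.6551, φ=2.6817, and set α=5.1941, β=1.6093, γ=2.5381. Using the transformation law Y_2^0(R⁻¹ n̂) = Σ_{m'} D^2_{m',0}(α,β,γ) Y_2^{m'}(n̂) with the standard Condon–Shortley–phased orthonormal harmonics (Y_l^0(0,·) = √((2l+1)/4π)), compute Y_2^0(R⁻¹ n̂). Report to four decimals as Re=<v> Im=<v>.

Need the full column D^2_{m',0} for m'=−2..2 at α=5.1941, β=1.6093, γ=2.5381.
cos(β/2)=0.693363, sin(β/2)=0.720588
d^2_{-2,0}: single k=2 term ⇒ +0.611465;  D = -0.348971-0.502104i
d^2_{-1,0}: k∈[1..2] ⇒ +0.588363 -0.635474 = -0.047111;  D = -0.021826+0.041750i
d^2_{0,0}: k∈[0..2] ⇒ +0.231123 -0.998518 +0.269618 = -0.497777;  D = -0.497777+0.000000i
d^2_{1,0}: k∈[0..1] ⇒ -0.588363 +0.635474 = +0.047111;  D = +0.021826+0.041750i
d^2_{2,0}: single k=0 term ⇒ +0.611465;  D = -0.348971+0.502104i
Y_2^{m'}(θ=0.6551,φ=2.6817) and Σ D·Y over m':
  (-0.3490-0.5021i)·(+0.0869+0.1140i)  (-0.0218+0.0417i)·(-0.3345-0.1657i)  (-0.4978+0.0000i)·(+0.2796+0.0000i)  (+0.0218+0.0417i)·(+0.3345-0.1657i)  (-0.3490+0.5021i)·(+0.0869-0.1140i)
Y_2^0(R⁻¹ n̂) = -0.056851+0.000000i

Re=-0.0569 Im=0.0000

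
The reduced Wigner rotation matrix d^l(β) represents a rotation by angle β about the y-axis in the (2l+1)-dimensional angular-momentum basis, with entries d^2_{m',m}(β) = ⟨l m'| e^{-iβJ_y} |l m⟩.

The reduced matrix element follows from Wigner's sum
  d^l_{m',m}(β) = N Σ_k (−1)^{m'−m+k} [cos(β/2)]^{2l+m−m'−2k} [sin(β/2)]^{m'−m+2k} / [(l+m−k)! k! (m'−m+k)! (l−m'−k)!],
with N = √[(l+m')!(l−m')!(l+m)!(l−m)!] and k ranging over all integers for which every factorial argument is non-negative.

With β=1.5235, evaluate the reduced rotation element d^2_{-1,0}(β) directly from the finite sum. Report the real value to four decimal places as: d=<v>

d=0.0578

d^2_{-1,0}(β=1.5235) via Wigner's sum:
Half-angle: c=0.723629, s=0.690189. N=√(1·6·2·2)=4.898979
Admissible k: 1..2 (factorial args all ≥0)
  k=1: (−1)^0·4.8990/(2)·0.7236^3·0.6902^1 = +0.640607
  k=2: (−1)^1·4.8990/(2)·0.7236^1·0.6902^3 = -0.582768
d^2_{-1,0}(1.5235) = +0.640607 -0.582768 = +0.057840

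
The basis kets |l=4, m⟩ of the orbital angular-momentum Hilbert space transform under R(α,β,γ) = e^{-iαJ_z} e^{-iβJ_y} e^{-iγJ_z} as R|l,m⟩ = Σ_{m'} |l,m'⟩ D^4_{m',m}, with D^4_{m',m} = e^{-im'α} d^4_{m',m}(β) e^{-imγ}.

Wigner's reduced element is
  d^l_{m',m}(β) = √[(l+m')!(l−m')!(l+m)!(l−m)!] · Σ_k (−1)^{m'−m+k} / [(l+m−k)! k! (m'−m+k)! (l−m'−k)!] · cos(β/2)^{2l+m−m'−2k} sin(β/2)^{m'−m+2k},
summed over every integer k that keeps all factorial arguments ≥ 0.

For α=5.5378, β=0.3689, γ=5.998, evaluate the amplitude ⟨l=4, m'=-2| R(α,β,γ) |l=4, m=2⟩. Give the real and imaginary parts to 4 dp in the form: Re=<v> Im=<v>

D^4_{-2,2}(5.5378,0.3689,5.998) = e^{-i·-2·5.5378}·d^4_{-2,2}(0.3689)·e^{-i·2·5.998}. Compute d first:
Half-angle: c=0.983037, s=0.183406. N=√(2·720·720·2)=1440.000000
The bounds max(0,m−m')=4 and min(l+m,l−m')=6 give 3 terms
  k=4: (−1)^0·1440.0000/(96)·0.9830^4·0.1834^4 = +0.015850
  k=5: (−1)^1·1440.0000/(120)·0.9830^2·0.1834^6 = -0.000441
  k=6: (−1)^2·1440.0000/(1440)·0.9830^0·0.1834^8 = +0.000001
d^4_{-2,2}(0.3689) = +0.015850 -0.000441 +0.000001 = +0.015410
Phases: e^{-i·(-2)·5.5378}=+0.079940-0.996800i, e^{-i·(2)·5.998}=+0.841701+0.539944i ⇒ D=+0.009331-0.012264i

Re=0.0093 Im=-0.0123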